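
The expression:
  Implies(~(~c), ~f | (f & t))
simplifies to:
t | ~c | ~f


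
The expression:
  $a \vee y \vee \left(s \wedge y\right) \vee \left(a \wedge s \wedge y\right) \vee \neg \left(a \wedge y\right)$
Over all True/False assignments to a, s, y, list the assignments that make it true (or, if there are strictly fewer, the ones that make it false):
is always true.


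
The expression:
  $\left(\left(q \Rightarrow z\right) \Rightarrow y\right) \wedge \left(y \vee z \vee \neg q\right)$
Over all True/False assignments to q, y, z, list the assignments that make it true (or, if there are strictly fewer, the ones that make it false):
is true only for:
  q=False, y=True, z=False;
  q=False, y=True, z=True;
  q=True, y=True, z=False;
  q=True, y=True, z=True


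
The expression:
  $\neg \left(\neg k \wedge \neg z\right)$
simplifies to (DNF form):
$k \vee z$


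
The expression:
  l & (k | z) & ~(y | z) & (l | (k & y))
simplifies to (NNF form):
k & l & ~y & ~z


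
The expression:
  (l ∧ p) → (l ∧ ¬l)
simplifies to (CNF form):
¬l ∨ ¬p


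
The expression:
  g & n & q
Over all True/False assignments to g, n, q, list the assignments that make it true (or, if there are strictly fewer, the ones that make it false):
is true only for:
  g=True, n=True, q=True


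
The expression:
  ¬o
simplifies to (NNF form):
¬o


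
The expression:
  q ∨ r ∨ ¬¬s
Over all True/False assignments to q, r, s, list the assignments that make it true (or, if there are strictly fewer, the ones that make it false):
is false only for:
  q=False, r=False, s=False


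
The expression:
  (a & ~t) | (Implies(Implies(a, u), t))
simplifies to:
a | t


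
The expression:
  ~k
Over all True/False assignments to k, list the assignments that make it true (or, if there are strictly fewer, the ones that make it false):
is true only for:
  k=False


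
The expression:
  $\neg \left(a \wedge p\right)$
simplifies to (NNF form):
$\neg a \vee \neg p$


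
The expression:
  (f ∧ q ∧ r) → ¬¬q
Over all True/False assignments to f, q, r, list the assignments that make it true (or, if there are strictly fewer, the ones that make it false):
is always true.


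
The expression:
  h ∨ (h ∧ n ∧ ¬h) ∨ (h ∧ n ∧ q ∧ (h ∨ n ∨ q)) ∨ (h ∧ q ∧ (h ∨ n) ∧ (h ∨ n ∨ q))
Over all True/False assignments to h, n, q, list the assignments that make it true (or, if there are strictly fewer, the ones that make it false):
is true only for:
  h=True, n=False, q=False;
  h=True, n=False, q=True;
  h=True, n=True, q=False;
  h=True, n=True, q=True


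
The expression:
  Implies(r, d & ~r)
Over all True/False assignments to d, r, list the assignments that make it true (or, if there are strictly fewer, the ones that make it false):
is true only for:
  d=False, r=False;
  d=True, r=False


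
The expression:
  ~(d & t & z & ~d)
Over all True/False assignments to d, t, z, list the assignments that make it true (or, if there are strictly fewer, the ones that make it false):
is always true.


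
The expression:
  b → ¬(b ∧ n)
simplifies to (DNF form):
¬b ∨ ¬n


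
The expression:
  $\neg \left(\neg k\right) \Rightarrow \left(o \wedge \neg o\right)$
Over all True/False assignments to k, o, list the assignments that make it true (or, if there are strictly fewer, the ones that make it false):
is true only for:
  k=False, o=False;
  k=False, o=True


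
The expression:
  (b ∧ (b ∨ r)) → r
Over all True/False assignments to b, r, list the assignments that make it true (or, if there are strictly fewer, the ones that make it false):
is false only for:
  b=True, r=False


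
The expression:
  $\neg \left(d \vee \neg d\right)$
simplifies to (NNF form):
$\text{False}$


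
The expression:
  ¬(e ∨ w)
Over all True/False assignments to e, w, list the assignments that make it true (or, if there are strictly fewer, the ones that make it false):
is true only for:
  e=False, w=False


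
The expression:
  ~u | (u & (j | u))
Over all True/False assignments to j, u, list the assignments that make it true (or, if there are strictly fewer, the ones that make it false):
is always true.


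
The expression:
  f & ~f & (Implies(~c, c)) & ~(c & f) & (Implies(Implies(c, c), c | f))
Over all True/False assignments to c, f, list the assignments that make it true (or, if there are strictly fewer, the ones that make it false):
is never true.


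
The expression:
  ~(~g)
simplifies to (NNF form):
g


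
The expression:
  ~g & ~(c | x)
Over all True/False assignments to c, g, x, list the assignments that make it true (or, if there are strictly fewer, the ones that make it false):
is true only for:
  c=False, g=False, x=False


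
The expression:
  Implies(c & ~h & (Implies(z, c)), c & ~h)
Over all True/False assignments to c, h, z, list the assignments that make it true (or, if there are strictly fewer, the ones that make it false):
is always true.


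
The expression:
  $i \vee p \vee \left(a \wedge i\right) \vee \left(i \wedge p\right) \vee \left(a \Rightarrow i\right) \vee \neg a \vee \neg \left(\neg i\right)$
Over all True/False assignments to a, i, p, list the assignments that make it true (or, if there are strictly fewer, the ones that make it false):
is false only for:
  a=True, i=False, p=False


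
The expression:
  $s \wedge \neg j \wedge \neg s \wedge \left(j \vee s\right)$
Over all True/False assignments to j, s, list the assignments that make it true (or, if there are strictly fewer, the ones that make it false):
is never true.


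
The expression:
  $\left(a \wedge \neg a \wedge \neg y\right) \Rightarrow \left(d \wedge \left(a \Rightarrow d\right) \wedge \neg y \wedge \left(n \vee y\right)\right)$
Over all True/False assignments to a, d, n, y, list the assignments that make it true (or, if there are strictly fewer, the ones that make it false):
is always true.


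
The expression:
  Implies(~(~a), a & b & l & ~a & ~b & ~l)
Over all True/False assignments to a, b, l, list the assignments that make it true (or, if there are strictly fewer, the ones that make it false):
is true only for:
  a=False, b=False, l=False;
  a=False, b=False, l=True;
  a=False, b=True, l=False;
  a=False, b=True, l=True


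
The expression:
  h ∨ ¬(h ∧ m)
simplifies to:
True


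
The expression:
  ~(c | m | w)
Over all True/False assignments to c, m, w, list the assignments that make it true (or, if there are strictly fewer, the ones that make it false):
is true only for:
  c=False, m=False, w=False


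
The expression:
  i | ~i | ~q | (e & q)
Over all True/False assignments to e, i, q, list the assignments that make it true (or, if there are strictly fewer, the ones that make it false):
is always true.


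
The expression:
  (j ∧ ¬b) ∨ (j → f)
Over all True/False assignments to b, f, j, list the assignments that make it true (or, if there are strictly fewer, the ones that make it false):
is false only for:
  b=True, f=False, j=True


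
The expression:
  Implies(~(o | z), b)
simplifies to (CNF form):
b | o | z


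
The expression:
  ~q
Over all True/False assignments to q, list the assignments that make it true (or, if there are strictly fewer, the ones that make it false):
is true only for:
  q=False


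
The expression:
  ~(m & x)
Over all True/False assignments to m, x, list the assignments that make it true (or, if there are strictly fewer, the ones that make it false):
is false only for:
  m=True, x=True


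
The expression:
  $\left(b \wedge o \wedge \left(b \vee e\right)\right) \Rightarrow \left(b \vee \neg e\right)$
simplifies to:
$\text{True}$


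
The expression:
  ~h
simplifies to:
~h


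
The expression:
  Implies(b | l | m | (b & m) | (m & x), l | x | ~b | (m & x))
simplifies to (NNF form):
l | x | ~b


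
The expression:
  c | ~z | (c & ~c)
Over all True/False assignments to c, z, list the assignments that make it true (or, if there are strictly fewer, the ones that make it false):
is false only for:
  c=False, z=True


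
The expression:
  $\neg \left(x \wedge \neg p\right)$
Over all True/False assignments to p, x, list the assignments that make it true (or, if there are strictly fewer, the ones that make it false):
is false only for:
  p=False, x=True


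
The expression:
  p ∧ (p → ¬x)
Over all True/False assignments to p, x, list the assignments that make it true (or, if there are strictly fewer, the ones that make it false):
is true only for:
  p=True, x=False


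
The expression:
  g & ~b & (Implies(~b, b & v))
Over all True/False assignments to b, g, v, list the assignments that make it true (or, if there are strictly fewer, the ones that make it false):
is never true.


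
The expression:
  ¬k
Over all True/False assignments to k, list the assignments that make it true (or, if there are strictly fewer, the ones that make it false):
is true only for:
  k=False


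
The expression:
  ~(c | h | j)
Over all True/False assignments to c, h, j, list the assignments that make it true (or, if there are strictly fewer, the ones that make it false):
is true only for:
  c=False, h=False, j=False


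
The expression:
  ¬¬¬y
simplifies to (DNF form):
¬y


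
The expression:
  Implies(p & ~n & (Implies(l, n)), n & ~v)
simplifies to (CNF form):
l | n | ~p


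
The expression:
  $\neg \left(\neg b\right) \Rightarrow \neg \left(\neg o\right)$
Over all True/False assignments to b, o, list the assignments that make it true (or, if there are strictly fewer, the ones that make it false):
is false only for:
  b=True, o=False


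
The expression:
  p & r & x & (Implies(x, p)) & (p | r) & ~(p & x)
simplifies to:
False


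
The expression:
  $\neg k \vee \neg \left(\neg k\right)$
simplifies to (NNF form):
$\text{True}$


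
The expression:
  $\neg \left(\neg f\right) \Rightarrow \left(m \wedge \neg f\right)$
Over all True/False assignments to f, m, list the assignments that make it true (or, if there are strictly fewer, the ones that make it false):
is true only for:
  f=False, m=False;
  f=False, m=True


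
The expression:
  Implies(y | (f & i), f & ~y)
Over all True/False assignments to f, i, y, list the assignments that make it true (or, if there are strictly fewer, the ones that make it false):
is true only for:
  f=False, i=False, y=False;
  f=False, i=True, y=False;
  f=True, i=False, y=False;
  f=True, i=True, y=False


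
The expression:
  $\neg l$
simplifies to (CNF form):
$\neg l$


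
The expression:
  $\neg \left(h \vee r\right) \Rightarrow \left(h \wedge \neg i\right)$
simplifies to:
$h \vee r$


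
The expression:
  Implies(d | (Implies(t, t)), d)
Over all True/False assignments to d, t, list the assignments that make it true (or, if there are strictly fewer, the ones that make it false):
is true only for:
  d=True, t=False;
  d=True, t=True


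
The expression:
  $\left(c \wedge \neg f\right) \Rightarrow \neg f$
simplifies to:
$\text{True}$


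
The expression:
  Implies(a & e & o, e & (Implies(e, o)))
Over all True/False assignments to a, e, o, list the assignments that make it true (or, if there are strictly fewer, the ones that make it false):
is always true.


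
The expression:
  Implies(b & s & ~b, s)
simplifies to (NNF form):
True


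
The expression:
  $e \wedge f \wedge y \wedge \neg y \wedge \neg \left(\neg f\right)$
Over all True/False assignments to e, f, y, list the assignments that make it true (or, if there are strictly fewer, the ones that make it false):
is never true.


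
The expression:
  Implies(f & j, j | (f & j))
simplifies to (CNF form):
True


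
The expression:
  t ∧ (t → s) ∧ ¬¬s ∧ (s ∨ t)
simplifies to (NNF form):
s ∧ t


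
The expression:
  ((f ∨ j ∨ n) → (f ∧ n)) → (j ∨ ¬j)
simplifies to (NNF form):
True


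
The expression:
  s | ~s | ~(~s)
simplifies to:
True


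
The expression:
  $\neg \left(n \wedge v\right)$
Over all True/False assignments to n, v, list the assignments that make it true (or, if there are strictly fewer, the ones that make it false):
is false only for:
  n=True, v=True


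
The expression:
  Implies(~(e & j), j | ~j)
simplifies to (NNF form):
True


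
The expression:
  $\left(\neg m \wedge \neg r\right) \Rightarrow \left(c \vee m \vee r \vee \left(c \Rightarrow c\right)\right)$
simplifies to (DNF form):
$\text{True}$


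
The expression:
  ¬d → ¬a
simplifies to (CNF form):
d ∨ ¬a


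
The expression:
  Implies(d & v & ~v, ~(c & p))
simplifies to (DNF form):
True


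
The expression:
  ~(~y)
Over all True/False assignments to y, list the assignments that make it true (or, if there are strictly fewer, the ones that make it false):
is true only for:
  y=True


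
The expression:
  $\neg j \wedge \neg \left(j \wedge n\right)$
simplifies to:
$\neg j$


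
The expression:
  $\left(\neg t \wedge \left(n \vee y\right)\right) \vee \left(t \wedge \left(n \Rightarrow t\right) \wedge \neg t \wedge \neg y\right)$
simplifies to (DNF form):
$\left(n \wedge \neg t\right) \vee \left(y \wedge \neg t\right)$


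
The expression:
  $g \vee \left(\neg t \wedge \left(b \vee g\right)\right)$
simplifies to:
$g \vee \left(b \wedge \neg t\right)$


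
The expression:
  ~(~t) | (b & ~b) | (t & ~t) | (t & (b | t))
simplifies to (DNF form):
t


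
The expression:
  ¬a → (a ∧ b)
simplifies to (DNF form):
a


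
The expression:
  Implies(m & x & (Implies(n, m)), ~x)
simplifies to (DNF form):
~m | ~x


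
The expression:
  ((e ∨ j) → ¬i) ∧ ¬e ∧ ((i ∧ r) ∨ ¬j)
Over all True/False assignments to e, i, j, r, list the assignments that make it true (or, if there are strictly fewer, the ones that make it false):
is true only for:
  e=False, i=False, j=False, r=False;
  e=False, i=False, j=False, r=True;
  e=False, i=True, j=False, r=False;
  e=False, i=True, j=False, r=True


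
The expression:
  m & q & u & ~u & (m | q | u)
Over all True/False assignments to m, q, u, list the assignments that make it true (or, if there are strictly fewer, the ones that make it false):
is never true.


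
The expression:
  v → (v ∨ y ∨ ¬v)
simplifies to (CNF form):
True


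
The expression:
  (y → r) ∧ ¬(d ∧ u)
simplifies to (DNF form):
(r ∧ ¬d) ∨ (r ∧ ¬u) ∨ (¬d ∧ ¬y) ∨ (¬u ∧ ¬y)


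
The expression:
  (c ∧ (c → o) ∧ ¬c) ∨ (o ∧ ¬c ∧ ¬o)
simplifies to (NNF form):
False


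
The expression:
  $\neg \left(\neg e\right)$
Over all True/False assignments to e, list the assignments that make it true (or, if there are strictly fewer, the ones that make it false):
is true only for:
  e=True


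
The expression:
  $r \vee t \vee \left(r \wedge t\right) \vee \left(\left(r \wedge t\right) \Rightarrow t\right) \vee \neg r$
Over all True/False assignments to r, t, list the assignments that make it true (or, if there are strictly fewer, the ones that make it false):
is always true.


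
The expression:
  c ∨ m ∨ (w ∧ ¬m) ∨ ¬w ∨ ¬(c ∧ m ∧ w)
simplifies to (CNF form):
True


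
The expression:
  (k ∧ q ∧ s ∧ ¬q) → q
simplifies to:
True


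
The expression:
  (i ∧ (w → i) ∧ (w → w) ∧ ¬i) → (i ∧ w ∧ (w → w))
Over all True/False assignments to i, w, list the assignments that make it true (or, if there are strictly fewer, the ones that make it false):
is always true.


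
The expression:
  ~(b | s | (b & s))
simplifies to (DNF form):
~b & ~s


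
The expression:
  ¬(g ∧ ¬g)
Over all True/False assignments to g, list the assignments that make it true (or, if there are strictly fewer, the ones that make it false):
is always true.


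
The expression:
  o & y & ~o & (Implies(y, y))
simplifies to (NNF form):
False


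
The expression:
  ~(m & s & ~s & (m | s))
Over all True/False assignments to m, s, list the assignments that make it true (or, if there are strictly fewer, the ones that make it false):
is always true.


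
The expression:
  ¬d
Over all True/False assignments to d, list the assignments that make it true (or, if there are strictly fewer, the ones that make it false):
is true only for:
  d=False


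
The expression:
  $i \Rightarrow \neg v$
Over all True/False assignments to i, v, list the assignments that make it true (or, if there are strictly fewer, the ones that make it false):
is false only for:
  i=True, v=True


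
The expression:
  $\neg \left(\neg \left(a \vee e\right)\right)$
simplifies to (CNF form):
$a \vee e$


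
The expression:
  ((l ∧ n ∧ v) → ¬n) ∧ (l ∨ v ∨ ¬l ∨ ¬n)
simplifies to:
¬l ∨ ¬n ∨ ¬v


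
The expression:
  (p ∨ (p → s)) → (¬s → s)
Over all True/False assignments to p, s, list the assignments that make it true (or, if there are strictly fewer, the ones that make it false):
is true only for:
  p=False, s=True;
  p=True, s=True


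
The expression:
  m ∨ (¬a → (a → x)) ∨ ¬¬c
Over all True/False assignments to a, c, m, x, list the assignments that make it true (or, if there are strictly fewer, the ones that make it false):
is always true.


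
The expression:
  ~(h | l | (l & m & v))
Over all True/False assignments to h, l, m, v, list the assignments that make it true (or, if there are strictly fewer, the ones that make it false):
is true only for:
  h=False, l=False, m=False, v=False;
  h=False, l=False, m=False, v=True;
  h=False, l=False, m=True, v=False;
  h=False, l=False, m=True, v=True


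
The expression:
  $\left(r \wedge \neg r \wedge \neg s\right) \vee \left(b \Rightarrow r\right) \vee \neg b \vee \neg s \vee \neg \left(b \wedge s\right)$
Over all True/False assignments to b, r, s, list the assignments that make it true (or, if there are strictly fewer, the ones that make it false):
is false only for:
  b=True, r=False, s=True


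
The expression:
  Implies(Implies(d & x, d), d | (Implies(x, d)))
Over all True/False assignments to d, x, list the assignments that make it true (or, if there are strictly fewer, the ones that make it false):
is false only for:
  d=False, x=True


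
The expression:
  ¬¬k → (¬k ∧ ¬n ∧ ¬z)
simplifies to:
¬k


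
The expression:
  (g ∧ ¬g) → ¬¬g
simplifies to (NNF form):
True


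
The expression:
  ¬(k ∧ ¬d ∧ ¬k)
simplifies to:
True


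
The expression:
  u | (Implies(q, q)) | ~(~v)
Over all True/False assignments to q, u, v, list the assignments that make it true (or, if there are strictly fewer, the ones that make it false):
is always true.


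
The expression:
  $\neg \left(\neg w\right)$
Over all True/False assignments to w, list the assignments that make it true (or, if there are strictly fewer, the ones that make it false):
is true only for:
  w=True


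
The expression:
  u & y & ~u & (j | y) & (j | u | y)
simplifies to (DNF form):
False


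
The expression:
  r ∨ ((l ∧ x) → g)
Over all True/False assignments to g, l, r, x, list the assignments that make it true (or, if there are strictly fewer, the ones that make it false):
is false only for:
  g=False, l=True, r=False, x=True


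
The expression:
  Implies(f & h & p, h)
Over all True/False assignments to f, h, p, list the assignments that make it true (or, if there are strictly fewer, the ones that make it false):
is always true.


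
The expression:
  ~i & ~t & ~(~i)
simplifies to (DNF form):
False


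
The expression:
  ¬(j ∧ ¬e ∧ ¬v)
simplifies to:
e ∨ v ∨ ¬j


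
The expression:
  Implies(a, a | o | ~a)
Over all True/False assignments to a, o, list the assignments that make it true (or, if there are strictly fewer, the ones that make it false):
is always true.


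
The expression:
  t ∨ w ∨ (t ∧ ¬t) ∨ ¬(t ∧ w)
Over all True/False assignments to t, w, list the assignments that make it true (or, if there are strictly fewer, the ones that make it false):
is always true.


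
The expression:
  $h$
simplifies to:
$h$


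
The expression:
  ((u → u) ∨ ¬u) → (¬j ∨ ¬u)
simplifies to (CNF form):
¬j ∨ ¬u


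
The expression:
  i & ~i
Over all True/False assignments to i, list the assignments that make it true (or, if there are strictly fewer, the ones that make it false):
is never true.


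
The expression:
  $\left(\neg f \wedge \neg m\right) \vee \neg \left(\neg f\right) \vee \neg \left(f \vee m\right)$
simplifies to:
$f \vee \neg m$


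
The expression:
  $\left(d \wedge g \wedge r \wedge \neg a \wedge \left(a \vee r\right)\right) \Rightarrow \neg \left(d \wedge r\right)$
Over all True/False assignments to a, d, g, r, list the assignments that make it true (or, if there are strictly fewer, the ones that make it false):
is false only for:
  a=False, d=True, g=True, r=True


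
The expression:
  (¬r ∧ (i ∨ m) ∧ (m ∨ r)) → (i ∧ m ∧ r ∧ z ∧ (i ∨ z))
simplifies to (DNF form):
r ∨ ¬m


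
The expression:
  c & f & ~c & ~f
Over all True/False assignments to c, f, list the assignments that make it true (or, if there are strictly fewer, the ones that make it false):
is never true.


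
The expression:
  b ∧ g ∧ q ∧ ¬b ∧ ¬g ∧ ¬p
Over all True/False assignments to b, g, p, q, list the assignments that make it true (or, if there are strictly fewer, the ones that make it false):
is never true.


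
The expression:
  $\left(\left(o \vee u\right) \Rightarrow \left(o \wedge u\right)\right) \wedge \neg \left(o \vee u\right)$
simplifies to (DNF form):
$\neg o \wedge \neg u$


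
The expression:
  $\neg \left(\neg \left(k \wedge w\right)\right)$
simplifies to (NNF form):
$k \wedge w$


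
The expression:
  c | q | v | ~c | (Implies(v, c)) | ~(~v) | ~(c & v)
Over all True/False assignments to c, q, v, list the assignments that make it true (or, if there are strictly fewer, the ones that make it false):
is always true.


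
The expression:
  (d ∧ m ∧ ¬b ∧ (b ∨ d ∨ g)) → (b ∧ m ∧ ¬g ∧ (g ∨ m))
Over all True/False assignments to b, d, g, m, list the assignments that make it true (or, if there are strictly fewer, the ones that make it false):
is false only for:
  b=False, d=True, g=False, m=True;
  b=False, d=True, g=True, m=True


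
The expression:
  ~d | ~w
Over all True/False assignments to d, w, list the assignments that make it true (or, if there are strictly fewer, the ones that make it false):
is false only for:
  d=True, w=True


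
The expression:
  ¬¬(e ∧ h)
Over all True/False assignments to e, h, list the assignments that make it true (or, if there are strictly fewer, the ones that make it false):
is true only for:
  e=True, h=True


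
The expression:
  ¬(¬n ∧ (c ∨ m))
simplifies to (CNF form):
(n ∨ ¬c) ∧ (n ∨ ¬m)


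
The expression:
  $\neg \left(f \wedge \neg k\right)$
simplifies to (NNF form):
$k \vee \neg f$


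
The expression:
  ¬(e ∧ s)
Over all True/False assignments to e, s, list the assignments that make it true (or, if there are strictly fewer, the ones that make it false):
is false only for:
  e=True, s=True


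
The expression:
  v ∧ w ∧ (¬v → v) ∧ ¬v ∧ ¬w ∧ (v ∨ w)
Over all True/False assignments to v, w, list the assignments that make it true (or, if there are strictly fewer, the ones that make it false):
is never true.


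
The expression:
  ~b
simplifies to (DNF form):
~b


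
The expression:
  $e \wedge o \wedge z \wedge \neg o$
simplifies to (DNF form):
$\text{False}$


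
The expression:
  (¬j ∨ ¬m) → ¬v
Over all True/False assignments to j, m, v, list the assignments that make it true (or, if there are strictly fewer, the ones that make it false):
is false only for:
  j=False, m=False, v=True;
  j=False, m=True, v=True;
  j=True, m=False, v=True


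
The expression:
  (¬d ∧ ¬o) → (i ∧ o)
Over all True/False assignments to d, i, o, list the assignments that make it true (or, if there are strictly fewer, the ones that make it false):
is false only for:
  d=False, i=False, o=False;
  d=False, i=True, o=False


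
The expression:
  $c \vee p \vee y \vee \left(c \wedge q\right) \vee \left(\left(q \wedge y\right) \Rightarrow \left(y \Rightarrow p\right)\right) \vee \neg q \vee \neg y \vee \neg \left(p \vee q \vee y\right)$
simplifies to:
$\text{True}$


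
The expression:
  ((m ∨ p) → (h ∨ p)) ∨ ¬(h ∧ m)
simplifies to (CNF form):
True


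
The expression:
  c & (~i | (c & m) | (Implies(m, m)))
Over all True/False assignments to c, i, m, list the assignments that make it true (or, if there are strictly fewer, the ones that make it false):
is true only for:
  c=True, i=False, m=False;
  c=True, i=False, m=True;
  c=True, i=True, m=False;
  c=True, i=True, m=True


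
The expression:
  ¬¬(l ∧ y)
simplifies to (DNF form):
l ∧ y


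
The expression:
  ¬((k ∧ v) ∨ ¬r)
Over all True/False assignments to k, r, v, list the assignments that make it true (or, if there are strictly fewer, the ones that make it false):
is true only for:
  k=False, r=True, v=False;
  k=False, r=True, v=True;
  k=True, r=True, v=False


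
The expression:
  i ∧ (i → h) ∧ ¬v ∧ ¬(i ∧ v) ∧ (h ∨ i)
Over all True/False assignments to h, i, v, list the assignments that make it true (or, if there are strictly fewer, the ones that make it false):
is true only for:
  h=True, i=True, v=False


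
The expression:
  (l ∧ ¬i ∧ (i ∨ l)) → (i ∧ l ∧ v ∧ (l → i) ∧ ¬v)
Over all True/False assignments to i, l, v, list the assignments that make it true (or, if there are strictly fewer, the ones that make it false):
is false only for:
  i=False, l=True, v=False;
  i=False, l=True, v=True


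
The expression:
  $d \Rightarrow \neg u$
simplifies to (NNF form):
$\neg d \vee \neg u$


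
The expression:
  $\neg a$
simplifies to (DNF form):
$\neg a$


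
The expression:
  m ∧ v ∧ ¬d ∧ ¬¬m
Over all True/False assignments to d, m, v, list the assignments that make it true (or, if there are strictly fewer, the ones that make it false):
is true only for:
  d=False, m=True, v=True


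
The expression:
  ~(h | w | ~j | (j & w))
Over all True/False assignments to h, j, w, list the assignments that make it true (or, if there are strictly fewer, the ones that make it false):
is true only for:
  h=False, j=True, w=False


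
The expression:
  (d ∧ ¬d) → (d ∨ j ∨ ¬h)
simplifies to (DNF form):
True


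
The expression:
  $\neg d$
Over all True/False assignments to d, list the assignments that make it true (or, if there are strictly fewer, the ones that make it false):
is true only for:
  d=False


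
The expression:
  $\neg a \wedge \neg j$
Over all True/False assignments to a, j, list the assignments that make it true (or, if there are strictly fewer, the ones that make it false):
is true only for:
  a=False, j=False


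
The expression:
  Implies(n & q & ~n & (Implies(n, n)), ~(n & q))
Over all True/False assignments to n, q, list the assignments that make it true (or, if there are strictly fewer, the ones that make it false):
is always true.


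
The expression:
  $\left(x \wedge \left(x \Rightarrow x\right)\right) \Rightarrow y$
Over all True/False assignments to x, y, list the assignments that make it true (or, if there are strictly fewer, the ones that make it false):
is false only for:
  x=True, y=False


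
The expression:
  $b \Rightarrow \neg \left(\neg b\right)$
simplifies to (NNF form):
$\text{True}$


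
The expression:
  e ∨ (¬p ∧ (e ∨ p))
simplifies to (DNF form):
e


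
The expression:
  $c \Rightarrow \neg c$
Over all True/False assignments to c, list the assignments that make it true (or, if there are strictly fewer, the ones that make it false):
is true only for:
  c=False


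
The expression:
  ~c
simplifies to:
~c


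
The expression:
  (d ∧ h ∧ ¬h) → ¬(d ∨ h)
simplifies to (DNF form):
True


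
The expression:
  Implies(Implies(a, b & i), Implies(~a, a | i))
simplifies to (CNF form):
a | i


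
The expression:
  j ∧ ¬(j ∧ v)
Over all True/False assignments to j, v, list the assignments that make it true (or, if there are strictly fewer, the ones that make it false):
is true only for:
  j=True, v=False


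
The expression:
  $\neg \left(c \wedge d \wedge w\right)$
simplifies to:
$\neg c \vee \neg d \vee \neg w$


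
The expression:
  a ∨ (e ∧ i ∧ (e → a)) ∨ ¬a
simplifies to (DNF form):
True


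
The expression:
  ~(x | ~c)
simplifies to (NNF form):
c & ~x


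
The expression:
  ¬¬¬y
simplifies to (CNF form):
¬y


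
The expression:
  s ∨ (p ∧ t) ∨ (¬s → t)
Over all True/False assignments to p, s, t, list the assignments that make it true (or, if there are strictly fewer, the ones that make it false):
is false only for:
  p=False, s=False, t=False;
  p=True, s=False, t=False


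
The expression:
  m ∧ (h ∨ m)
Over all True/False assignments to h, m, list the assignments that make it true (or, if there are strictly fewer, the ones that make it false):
is true only for:
  h=False, m=True;
  h=True, m=True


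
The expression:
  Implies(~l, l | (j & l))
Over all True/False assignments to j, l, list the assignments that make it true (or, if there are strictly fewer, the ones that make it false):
is true only for:
  j=False, l=True;
  j=True, l=True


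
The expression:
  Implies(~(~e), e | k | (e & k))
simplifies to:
True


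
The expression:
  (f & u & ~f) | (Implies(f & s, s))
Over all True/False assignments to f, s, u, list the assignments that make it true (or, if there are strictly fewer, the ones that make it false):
is always true.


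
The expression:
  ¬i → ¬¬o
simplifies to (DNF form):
i ∨ o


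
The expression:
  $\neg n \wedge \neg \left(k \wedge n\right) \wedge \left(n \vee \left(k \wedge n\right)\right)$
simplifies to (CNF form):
$\text{False}$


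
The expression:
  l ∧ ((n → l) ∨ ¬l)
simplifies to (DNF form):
l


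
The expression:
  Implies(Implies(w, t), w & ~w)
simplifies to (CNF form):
w & ~t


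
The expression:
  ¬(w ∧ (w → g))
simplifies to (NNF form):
¬g ∨ ¬w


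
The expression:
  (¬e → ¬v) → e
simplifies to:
e ∨ v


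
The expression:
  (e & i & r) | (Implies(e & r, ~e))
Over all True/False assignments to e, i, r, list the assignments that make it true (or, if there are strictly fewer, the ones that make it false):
is false only for:
  e=True, i=False, r=True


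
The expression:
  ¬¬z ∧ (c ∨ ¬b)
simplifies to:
z ∧ (c ∨ ¬b)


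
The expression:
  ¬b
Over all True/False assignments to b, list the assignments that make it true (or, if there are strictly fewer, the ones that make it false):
is true only for:
  b=False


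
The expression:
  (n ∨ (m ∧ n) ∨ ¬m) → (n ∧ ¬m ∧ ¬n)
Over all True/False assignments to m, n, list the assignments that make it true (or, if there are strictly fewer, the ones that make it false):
is true only for:
  m=True, n=False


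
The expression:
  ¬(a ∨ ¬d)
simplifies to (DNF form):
d ∧ ¬a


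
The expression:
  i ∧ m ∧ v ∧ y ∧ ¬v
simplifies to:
False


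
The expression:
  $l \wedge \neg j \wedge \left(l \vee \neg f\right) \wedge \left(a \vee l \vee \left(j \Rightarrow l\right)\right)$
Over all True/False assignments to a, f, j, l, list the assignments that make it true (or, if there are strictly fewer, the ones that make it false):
is true only for:
  a=False, f=False, j=False, l=True;
  a=False, f=True, j=False, l=True;
  a=True, f=False, j=False, l=True;
  a=True, f=True, j=False, l=True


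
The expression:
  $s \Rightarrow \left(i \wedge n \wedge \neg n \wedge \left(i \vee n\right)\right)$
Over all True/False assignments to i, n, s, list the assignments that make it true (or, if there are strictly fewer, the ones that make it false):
is true only for:
  i=False, n=False, s=False;
  i=False, n=True, s=False;
  i=True, n=False, s=False;
  i=True, n=True, s=False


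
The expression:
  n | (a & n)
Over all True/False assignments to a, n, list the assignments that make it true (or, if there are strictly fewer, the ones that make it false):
is true only for:
  a=False, n=True;
  a=True, n=True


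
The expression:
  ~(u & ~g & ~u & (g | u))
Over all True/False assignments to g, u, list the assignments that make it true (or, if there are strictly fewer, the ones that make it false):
is always true.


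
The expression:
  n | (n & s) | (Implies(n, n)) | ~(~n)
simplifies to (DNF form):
True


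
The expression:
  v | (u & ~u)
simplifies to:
v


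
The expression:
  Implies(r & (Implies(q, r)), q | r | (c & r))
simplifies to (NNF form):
True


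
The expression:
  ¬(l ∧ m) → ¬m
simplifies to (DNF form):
l ∨ ¬m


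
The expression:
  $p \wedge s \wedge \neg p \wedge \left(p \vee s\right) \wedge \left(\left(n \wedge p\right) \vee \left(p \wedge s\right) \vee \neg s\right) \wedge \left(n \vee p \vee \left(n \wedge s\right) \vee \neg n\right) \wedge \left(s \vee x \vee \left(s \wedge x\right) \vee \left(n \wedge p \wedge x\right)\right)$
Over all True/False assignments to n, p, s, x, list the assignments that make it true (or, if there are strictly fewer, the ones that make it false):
is never true.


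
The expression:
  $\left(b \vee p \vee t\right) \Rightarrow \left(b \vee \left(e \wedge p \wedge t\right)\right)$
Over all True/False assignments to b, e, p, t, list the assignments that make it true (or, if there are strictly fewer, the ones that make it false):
is false only for:
  b=False, e=False, p=False, t=True;
  b=False, e=False, p=True, t=False;
  b=False, e=False, p=True, t=True;
  b=False, e=True, p=False, t=True;
  b=False, e=True, p=True, t=False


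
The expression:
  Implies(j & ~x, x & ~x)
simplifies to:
x | ~j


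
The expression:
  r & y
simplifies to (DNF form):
r & y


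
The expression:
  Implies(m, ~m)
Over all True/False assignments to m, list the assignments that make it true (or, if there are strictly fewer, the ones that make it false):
is true only for:
  m=False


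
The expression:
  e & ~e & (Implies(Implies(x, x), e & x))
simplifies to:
False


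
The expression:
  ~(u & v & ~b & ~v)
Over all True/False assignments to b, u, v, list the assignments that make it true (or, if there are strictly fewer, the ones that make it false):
is always true.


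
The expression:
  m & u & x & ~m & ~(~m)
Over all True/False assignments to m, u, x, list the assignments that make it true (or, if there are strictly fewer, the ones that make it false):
is never true.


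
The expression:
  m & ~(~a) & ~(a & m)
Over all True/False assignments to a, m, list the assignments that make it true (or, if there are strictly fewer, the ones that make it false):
is never true.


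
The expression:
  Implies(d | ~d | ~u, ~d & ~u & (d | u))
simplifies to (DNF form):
False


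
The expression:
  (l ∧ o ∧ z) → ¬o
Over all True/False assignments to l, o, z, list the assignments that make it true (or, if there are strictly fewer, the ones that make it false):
is false only for:
  l=True, o=True, z=True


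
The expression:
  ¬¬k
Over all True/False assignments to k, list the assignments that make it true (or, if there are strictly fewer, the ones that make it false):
is true only for:
  k=True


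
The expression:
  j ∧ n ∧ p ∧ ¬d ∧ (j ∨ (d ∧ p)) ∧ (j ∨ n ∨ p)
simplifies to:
j ∧ n ∧ p ∧ ¬d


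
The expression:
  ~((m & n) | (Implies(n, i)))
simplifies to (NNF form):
n & ~i & ~m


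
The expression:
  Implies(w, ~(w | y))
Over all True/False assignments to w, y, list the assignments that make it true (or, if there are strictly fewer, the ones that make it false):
is true only for:
  w=False, y=False;
  w=False, y=True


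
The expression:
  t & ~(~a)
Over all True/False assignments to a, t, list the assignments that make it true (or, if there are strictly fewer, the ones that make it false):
is true only for:
  a=True, t=True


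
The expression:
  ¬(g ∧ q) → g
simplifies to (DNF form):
g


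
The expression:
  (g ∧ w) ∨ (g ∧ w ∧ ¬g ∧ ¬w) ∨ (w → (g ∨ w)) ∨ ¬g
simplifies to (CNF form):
True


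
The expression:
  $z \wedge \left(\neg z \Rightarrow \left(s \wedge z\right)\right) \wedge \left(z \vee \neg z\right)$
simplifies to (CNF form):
$z$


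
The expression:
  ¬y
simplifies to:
¬y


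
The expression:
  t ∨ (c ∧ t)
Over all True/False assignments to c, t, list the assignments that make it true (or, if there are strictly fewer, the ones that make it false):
is true only for:
  c=False, t=True;
  c=True, t=True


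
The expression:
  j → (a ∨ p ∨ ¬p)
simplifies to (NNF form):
True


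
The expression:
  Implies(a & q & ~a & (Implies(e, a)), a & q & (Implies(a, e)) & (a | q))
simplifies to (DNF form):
True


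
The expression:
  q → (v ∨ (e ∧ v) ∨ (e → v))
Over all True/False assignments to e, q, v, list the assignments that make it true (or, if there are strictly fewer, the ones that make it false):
is false only for:
  e=True, q=True, v=False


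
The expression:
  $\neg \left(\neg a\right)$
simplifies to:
$a$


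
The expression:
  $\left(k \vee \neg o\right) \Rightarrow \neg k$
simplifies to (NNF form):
$\neg k$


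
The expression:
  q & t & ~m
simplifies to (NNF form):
q & t & ~m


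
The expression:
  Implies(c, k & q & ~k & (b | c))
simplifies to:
~c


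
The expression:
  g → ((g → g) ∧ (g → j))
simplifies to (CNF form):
j ∨ ¬g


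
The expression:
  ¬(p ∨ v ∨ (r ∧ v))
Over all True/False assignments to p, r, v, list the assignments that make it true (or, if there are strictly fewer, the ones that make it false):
is true only for:
  p=False, r=False, v=False;
  p=False, r=True, v=False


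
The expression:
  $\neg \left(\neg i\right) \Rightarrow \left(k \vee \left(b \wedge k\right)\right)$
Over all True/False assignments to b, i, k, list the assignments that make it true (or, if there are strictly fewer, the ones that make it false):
is false only for:
  b=False, i=True, k=False;
  b=True, i=True, k=False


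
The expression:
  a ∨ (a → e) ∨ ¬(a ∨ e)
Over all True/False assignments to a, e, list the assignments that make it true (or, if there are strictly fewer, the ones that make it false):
is always true.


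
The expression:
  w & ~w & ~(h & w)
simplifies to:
False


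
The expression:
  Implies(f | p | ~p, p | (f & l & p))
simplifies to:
p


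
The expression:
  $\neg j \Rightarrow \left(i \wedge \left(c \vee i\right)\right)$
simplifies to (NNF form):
$i \vee j$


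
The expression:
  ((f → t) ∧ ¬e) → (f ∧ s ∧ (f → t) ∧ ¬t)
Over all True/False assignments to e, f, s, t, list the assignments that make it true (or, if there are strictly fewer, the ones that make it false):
is false only for:
  e=False, f=False, s=False, t=False;
  e=False, f=False, s=False, t=True;
  e=False, f=False, s=True, t=False;
  e=False, f=False, s=True, t=True;
  e=False, f=True, s=False, t=True;
  e=False, f=True, s=True, t=True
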